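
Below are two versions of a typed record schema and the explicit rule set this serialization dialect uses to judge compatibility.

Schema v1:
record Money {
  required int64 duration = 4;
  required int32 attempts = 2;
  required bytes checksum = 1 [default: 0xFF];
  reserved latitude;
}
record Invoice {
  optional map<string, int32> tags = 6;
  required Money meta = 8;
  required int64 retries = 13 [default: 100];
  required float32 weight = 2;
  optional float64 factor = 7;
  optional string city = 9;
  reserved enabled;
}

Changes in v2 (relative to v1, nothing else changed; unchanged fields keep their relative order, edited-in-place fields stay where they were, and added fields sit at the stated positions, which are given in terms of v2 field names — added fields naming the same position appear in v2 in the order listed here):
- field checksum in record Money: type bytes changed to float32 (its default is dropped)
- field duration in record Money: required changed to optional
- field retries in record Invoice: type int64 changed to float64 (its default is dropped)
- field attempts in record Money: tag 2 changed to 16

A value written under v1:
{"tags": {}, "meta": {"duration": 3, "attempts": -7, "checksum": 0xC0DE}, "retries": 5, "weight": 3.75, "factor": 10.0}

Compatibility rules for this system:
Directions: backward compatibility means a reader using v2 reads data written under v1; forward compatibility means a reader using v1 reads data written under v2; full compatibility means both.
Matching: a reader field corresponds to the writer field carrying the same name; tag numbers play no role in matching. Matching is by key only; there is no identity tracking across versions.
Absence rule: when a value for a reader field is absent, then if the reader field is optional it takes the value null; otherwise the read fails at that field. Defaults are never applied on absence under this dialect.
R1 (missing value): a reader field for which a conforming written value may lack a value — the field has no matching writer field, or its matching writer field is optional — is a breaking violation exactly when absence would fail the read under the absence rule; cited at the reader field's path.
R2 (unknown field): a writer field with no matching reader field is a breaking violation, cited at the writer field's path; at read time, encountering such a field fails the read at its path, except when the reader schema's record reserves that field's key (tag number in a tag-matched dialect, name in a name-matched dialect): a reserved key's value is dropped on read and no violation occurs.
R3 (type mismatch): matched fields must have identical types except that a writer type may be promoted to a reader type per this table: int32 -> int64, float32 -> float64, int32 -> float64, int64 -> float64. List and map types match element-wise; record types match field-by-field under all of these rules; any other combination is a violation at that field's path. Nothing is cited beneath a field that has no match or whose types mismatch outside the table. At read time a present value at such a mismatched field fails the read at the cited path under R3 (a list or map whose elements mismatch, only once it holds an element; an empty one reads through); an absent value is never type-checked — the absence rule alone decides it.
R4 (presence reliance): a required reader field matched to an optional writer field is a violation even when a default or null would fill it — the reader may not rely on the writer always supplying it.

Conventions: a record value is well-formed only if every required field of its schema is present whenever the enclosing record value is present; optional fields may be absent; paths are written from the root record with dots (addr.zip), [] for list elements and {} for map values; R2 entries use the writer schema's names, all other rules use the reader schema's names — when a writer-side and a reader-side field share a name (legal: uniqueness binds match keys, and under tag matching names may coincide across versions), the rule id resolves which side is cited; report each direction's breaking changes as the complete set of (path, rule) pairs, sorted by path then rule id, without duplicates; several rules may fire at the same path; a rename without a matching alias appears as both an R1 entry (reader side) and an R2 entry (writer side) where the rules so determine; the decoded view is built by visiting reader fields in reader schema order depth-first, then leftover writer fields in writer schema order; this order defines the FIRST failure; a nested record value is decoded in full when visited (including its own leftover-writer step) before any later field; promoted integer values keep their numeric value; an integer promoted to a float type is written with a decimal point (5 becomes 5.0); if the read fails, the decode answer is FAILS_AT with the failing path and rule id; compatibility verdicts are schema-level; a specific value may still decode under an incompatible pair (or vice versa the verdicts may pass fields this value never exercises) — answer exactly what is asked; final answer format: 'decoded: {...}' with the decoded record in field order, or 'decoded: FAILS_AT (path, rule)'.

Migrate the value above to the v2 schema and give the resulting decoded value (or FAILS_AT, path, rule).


decoded: FAILS_AT (meta.checksum, R3)

in Invoice below, arrows point writer -> reader
decode (reader v2):
  tags := {}
  meta.duration := 3
  meta.attempts := -7
  read fails at meta.checksum under R3
  => FAILS_AT (meta.checksum, R3)
the rest of the Invoice diff is inert for this question:
  field duration in record Money: required changed to optional -> affects the rule determinations only; this particular Invoice value decodes identically
  field retries in record Invoice: type int64 changed to float64 (its default is dropped) -> affects the rule determinations only; this particular Invoice value decodes identically
  field attempts in record Money: tag 2 changed to 16 -> fires no rule on Invoice under this dialect and leaves the result unchanged


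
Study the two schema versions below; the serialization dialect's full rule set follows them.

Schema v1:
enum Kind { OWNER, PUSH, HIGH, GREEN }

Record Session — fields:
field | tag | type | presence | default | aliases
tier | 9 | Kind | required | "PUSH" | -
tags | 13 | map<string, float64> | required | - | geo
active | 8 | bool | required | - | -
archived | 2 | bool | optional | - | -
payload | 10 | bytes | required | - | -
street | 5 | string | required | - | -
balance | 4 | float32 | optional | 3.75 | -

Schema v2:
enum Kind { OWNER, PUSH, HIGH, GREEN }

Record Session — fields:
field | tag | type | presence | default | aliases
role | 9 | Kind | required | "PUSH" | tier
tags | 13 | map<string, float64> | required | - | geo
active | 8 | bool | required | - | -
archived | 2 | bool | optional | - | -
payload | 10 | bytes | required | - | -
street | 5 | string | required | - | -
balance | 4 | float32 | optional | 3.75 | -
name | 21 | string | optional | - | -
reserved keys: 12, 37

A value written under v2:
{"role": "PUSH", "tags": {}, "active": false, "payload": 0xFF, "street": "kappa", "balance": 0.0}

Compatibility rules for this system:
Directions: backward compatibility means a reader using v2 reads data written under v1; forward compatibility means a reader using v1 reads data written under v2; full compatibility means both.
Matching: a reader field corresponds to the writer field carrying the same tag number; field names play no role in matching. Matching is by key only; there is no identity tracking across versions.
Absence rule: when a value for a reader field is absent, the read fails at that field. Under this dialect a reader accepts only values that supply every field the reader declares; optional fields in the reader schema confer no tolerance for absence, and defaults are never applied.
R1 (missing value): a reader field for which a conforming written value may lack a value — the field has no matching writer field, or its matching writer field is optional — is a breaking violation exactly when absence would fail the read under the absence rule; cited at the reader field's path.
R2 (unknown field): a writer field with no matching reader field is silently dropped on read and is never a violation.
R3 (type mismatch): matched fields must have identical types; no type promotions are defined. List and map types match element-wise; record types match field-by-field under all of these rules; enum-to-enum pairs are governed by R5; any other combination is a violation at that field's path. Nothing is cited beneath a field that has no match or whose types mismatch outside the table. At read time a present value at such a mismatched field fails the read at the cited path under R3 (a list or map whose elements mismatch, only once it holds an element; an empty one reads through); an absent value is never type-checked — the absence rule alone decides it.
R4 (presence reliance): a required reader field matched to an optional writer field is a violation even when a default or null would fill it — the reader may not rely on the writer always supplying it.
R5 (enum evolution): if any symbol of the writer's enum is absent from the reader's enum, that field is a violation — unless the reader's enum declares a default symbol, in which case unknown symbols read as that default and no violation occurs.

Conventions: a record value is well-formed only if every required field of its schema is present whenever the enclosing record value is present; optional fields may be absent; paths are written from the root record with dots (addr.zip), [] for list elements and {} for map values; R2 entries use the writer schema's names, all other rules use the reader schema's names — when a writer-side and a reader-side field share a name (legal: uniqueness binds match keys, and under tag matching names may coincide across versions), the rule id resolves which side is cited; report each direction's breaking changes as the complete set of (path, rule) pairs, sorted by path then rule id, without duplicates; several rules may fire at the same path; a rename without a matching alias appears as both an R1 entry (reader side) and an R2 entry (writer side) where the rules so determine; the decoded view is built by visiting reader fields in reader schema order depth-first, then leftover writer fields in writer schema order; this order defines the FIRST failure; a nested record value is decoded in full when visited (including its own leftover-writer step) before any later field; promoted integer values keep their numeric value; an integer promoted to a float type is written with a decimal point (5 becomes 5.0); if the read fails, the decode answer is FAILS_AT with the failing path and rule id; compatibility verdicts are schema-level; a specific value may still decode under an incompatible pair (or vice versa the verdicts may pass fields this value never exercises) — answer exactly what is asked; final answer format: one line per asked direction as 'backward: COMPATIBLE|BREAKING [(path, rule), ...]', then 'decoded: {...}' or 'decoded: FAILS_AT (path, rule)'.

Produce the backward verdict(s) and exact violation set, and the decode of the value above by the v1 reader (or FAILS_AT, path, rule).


the writer's type comes first in each Session pair
backward analysis of Session with v2 as reader and v1 as writer:
  role: paired with writer tier (Kind -> Kind; writer required)
  tags: paired with writer tags (map<string, float64> -> map<string, float64>; writer required)
  active: paired with writer active (bool -> bool; writer required)
  archived: paired with writer archived (bool -> bool; writer optional)
  payload: paired with writer payload (bytes -> bytes; writer required)
  street: paired with writer street (string -> string; writer required)
  balance: paired with writer balance (float32 -> float32; writer optional)
  name: no writer-side match
  breaking: (archived, R1)
  breaking: (balance, R1)
  breaking: (name, R1)
  => backward: BREAKING (3)
migrating the Session value to v1:
  tier := "PUSH" (from writer role)
  tags := {}
  active := false
  read fails at archived under R1 (no fill)
  => FAILS_AT (archived, R1)
the rest of the Session diff is inert for this question:
  renamed field tier to role in record Session (alias tier declared on the renamed field) -> fires no rule on Session, leaving the asked answer as it is

backward: BREAKING [(archived, R1), (balance, R1), (name, R1)]; decoded: FAILS_AT (archived, R1)


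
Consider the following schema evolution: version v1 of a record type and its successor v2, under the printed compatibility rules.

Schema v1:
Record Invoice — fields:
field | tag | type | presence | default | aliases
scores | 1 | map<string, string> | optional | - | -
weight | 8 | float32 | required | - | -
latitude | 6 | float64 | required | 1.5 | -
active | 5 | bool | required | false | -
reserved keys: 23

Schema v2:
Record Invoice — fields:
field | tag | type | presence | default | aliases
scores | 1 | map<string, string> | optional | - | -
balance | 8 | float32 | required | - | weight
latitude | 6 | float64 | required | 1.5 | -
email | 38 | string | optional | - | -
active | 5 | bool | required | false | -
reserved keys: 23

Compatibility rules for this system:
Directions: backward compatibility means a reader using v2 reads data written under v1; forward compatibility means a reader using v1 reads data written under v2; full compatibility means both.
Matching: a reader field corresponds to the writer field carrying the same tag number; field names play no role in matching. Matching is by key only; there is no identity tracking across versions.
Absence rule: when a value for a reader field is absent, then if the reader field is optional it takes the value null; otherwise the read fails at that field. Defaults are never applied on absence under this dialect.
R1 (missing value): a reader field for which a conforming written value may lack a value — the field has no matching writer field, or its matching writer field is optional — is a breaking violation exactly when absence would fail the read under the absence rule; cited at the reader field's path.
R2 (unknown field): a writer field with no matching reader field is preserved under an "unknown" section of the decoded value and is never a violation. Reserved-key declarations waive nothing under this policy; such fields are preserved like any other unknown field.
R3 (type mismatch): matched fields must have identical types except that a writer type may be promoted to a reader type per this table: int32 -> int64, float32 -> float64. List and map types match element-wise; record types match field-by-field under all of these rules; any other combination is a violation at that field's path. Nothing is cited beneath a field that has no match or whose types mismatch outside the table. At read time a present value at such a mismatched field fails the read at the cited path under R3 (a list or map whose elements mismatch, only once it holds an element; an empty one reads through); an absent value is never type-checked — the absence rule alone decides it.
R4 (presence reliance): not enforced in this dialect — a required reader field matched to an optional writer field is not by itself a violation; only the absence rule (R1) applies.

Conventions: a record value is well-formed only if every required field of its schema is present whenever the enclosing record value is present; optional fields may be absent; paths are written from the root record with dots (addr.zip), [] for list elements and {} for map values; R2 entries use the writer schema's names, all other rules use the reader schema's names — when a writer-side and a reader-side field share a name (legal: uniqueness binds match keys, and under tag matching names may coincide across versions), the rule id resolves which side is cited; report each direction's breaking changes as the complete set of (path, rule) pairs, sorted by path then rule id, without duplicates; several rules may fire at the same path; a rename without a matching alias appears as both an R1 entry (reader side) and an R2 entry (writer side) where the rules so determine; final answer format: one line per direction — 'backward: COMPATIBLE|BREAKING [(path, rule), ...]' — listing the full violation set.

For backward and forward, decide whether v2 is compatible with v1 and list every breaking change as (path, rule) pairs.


backward: COMPATIBLE []; forward: COMPATIBLE []

the writer's type comes first in each Invoice pair
backward pass over Invoice, reader schema v2, writer schema v1:
  scores <- scores (map<string, string> -> map<string, string>, writer optional)
  balance <- weight (float32 -> float32, writer required)
  latitude <- latitude (float64 -> float64, writer required)
  email: no writer match
  active <- active (bool -> bool, writer required)
  nothing fires on Invoice: backward is COMPATIBLE
forward pass over Invoice, reader schema v1, writer schema v2:
  scores <- scores (map<string, string> -> map<string, string>, writer optional)
  weight <- balance (float32 -> float32, writer required)
  latitude <- latitude (float64 -> float64, writer required)
  active <- active (bool -> bool, writer required)
  leftover writer field: email
  nothing fires on Invoice: forward is COMPATIBLE


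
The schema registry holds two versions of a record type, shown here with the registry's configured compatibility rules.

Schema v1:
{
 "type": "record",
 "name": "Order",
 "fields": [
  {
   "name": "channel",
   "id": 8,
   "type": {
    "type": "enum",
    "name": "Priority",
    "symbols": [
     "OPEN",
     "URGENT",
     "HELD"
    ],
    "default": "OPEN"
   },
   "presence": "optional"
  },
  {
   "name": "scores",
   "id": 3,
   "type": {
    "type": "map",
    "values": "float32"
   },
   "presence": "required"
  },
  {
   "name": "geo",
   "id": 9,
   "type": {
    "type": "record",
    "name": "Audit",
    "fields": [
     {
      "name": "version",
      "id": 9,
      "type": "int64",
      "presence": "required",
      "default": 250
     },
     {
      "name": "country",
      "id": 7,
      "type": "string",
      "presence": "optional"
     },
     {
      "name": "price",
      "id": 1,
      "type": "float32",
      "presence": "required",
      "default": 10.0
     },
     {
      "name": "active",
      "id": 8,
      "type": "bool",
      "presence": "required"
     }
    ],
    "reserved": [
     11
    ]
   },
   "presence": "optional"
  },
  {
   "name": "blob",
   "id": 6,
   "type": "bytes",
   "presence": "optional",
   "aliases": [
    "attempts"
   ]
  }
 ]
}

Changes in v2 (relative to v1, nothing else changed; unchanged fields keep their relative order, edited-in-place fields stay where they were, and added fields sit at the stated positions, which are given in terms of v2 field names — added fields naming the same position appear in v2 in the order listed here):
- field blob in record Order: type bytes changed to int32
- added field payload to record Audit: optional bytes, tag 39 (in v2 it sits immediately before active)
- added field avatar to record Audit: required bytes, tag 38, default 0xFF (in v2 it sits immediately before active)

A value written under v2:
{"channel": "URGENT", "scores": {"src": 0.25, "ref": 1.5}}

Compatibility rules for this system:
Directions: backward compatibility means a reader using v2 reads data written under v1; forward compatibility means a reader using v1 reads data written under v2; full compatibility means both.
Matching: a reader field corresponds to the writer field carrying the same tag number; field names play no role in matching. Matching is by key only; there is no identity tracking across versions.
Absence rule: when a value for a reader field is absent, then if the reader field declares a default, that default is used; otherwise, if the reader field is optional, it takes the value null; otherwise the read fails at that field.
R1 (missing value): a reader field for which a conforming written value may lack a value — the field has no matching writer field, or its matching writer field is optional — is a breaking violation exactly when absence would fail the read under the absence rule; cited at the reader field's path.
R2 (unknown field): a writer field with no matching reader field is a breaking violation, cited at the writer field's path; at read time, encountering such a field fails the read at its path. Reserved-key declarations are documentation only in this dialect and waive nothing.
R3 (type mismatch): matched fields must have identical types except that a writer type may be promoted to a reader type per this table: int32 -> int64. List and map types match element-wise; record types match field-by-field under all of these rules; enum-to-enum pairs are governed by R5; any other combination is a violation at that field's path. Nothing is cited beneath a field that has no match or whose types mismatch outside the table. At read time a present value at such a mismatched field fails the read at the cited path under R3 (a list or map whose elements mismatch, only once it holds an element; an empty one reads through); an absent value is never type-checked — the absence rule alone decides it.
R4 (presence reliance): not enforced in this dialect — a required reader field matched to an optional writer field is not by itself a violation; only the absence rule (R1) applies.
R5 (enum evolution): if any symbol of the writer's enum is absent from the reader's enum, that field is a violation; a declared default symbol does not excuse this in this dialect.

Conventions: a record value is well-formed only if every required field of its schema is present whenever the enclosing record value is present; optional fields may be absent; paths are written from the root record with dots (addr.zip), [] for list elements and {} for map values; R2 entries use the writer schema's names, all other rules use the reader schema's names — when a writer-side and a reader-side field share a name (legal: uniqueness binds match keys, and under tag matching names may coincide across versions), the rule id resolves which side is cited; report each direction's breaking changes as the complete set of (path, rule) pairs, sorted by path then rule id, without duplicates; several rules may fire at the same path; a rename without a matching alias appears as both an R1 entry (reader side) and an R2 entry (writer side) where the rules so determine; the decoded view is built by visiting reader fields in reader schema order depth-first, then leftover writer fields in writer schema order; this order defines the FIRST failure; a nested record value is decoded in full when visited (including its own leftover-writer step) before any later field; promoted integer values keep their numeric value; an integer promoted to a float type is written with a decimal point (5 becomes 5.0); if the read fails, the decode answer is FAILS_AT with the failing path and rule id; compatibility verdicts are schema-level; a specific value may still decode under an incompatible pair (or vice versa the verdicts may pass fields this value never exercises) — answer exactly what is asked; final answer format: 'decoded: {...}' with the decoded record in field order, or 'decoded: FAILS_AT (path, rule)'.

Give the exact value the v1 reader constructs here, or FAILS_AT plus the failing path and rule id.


decoded: {"channel": "URGENT", "scores": {"src": 0.25, "ref": 1.5}, "geo": null, "blob": null}

arrows below run writer -> reader for Order
decoding the Order value with the v1 reader:
  channel := "URGENT"
  scores := {"src": 0.25, "ref": 1.5}
  geo := null (not supplied -> null)
  blob := null (not supplied -> null)
  => decoded: {"channel": "URGENT", "scores": {"src": 0.25, "ref": 1.5}, "geo": null, "blob": null}
the rest of the Order diff is inert for this question:
  field blob in record Order: type bytes changed to int32 -> shifts the Order verdicts, not this decode
  added field payload to record Audit: optional bytes, tag 39 (in v2 it sits immediately before active) -> shifts the Order verdicts, not this decode
  added field avatar to record Audit: required bytes, tag 38, default 0xFF (in v2 it sits immediately before active) -> shifts the Order verdicts, not this decode


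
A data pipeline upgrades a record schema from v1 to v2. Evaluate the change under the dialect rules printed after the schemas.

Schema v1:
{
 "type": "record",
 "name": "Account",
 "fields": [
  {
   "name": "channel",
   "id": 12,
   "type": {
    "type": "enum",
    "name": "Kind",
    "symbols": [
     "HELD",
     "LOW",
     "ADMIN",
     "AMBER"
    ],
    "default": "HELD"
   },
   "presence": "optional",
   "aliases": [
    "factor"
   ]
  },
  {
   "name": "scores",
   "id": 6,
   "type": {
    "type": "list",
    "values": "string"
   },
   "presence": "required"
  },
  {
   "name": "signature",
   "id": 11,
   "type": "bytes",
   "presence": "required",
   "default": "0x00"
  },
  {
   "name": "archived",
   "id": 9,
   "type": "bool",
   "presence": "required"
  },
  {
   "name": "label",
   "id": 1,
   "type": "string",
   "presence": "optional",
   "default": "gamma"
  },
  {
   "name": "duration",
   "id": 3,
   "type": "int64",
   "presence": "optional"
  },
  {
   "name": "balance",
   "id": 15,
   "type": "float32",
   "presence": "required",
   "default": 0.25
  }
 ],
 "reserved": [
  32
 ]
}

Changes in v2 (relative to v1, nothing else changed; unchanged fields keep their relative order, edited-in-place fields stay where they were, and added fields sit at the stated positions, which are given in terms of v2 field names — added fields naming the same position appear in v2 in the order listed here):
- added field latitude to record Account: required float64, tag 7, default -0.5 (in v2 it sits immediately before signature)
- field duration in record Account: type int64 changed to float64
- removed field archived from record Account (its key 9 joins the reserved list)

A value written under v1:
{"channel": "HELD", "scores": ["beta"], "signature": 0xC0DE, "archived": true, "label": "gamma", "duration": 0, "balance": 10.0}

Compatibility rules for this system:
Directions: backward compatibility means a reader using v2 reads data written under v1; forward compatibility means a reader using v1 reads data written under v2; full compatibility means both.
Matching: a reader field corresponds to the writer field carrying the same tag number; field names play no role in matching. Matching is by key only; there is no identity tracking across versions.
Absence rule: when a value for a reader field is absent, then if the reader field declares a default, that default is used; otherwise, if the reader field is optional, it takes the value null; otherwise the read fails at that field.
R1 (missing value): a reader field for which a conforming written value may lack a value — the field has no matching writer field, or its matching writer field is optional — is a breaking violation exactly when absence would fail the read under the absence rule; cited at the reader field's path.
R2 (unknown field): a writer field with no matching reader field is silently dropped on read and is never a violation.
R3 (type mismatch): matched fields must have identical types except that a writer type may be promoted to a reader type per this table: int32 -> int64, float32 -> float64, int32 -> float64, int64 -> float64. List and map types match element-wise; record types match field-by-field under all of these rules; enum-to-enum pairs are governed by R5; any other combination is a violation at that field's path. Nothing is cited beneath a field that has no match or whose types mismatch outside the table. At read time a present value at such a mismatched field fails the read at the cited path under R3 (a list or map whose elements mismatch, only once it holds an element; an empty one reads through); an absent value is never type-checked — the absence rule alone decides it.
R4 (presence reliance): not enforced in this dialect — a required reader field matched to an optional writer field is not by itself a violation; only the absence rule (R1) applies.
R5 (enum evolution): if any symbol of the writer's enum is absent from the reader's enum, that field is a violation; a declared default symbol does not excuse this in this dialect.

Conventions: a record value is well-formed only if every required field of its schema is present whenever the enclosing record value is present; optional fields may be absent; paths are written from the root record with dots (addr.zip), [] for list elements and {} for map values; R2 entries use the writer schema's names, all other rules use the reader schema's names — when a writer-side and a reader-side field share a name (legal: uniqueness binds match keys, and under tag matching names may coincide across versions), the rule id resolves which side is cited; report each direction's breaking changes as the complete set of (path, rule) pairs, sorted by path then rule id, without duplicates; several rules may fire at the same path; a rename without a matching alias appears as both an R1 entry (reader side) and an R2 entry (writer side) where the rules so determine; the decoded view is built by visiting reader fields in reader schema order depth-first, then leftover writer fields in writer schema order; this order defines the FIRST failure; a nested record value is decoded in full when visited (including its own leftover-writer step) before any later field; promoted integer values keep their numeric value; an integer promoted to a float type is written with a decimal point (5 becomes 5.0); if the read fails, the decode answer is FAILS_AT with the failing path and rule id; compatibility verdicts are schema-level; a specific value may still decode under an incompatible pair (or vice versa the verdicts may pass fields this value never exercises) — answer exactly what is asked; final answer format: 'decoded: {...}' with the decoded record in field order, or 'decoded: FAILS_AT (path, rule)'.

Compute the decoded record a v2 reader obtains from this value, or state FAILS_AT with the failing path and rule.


in Account below, arrows point writer -> reader
migrating the Account value to v2:
  channel := "HELD"
  scores := ["beta"]
  latitude := -0.5 (absent -> default)
  signature := 0xC0DE
  label := "gamma"
  duration := 0.0 (int64 -> float64)
  balance := 10.0
  writer archived: unknown -> dropped
  => decoded: {"channel": "HELD", "scores": ["beta"], "latitude": -0.5, "signature": 0xC0DE, "label": "gamma", "duration": 0.0, "balance": 10.0}
the other Account changes do not affect what is asked:
  field duration in record Account: type int64 changed to float64 -> changes Account's schema-level verdicts only — the decode of this value is the same

decoded: {"channel": "HELD", "scores": ["beta"], "latitude": -0.5, "signature": 0xC0DE, "label": "gamma", "duration": 0.0, "balance": 10.0}


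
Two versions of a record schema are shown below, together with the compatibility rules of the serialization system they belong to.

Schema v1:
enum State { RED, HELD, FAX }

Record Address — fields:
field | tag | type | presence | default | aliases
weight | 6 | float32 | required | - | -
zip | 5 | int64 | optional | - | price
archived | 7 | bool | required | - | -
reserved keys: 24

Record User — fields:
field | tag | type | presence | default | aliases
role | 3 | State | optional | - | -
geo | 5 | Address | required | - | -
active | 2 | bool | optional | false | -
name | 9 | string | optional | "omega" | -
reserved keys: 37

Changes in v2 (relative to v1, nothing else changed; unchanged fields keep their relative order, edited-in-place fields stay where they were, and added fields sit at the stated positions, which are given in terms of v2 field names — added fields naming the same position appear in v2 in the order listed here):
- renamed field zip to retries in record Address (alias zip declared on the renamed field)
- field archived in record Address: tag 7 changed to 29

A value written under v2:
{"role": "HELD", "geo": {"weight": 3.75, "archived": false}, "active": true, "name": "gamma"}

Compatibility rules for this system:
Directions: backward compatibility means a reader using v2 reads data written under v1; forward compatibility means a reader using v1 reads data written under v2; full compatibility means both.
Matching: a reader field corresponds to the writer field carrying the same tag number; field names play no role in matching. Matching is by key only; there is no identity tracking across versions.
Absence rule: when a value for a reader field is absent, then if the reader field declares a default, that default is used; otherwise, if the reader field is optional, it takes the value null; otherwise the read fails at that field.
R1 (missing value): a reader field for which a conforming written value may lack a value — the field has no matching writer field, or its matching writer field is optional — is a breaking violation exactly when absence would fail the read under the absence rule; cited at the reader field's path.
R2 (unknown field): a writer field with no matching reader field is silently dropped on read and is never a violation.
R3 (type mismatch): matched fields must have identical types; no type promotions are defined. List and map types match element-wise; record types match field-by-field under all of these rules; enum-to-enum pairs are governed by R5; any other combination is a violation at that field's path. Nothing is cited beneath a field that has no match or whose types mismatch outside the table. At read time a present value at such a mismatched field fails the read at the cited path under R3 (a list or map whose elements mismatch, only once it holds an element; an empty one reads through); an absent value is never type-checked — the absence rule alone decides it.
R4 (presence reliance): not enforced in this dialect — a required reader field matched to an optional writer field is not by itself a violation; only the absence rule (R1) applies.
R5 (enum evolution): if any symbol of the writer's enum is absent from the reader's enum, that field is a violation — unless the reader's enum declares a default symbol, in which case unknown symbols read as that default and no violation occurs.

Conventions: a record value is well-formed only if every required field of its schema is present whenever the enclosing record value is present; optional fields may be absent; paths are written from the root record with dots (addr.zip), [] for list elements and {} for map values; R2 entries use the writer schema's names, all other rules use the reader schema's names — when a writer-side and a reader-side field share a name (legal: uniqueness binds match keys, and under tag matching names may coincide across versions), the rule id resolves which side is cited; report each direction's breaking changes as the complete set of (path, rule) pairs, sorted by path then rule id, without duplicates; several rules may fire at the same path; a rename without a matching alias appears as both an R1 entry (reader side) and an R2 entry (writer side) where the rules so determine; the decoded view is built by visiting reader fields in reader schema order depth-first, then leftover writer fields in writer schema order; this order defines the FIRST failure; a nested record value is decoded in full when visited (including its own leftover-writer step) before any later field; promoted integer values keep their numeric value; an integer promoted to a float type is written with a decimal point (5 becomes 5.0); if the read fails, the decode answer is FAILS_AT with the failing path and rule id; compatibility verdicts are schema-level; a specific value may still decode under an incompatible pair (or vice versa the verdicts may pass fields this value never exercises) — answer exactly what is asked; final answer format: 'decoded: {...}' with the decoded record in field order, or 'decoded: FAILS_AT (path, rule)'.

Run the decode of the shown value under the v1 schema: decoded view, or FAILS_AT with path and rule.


in User below, arrows point writer -> reader
decode (reader v1):
  role := "HELD"
  geo.weight := 3.75
  geo.zip := null (absent, optional -> null)
  read fails at geo.archived under R1 (no fill)
  => FAILS_AT (geo.archived, R1)
the other User changes do not affect what is asked:
  renamed field zip to retries in record Address (alias zip declared on the renamed field) -> fires no rule on User under this dialect and leaves the result unchanged

decoded: FAILS_AT (geo.archived, R1)


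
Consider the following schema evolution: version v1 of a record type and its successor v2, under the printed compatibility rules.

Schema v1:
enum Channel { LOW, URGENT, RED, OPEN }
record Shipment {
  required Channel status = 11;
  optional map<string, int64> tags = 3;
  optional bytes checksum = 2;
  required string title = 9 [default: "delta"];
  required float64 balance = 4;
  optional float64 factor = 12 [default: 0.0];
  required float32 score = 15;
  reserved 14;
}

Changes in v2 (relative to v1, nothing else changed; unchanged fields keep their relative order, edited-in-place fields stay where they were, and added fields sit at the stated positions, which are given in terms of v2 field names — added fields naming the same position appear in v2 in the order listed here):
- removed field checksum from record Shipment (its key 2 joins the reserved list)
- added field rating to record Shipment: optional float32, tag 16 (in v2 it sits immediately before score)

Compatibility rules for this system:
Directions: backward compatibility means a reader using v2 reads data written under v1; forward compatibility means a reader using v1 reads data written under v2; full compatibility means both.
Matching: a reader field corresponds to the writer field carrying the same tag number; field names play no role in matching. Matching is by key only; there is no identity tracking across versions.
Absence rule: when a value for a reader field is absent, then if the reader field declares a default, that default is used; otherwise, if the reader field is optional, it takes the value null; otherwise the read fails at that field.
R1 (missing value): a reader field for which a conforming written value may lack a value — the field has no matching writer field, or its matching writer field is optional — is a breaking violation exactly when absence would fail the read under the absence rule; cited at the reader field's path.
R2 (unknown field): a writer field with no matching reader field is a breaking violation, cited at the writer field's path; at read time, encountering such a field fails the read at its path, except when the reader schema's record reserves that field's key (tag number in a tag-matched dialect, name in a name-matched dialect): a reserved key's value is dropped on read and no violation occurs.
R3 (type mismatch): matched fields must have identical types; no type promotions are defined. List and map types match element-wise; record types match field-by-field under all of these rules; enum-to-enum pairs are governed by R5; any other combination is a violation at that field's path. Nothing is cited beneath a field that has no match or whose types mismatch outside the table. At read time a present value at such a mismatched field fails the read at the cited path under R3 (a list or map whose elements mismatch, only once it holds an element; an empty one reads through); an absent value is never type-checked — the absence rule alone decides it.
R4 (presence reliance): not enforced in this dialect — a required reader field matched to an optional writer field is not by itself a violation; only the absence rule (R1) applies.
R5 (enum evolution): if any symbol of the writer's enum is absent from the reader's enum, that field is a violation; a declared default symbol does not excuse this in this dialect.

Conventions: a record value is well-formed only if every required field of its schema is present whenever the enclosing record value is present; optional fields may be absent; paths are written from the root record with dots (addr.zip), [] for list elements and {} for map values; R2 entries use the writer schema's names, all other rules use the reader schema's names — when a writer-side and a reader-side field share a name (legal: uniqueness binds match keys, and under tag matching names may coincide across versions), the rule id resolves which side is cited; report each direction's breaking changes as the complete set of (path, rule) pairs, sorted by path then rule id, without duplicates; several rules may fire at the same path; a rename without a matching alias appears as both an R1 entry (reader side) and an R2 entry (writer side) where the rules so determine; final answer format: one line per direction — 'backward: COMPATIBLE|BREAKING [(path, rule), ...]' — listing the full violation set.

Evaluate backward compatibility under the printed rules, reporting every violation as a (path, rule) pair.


backward: COMPATIBLE []

arrows below run writer -> reader for Shipment
backward on Shipment — v2 reading data written by v1:
  writer required, Channel -> Channel: reader status maps from writer status
  writer optional, map<string, int64> -> map<string, int64>: reader tags maps from writer tags
  writer required, string -> string: reader title maps from writer title
  writer required, float64 -> float64: reader balance maps from writer balance
  writer optional, float64 -> float64: reader factor maps from writer factor
  rating: no writer match
  writer required, float32 -> float32: reader score maps from writer score
  leftover writer field: checksum
  => no violations; backward on Shipment: COMPATIBLE
the rest of the Shipment diff is inert for this question:
  removed field checksum from record Shipment (its key 2 joins the reserved list) -> fires no rule on Shipment, leaving the asked answer as it is
  added field rating to record Shipment: optional float32, tag 16 (in v2 it sits immediately before score) -> its effect on Shipment is confined to the forward direction, not asked
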